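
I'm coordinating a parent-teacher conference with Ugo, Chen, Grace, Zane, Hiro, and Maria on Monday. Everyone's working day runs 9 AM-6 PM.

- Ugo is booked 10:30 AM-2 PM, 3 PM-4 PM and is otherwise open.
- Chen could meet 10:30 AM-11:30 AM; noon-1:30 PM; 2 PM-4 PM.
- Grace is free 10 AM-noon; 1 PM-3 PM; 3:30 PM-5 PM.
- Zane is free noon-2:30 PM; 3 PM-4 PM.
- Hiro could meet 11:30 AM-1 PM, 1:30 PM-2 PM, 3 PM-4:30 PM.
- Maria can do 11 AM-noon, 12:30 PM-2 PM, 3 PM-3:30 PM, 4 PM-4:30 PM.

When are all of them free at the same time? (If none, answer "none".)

Ugo free: 09:00-10:30, 14:00-15:00, 16:00-18:00 (invert busy blocks within the working day).
Chen free: 10:30-11:30, 12:00-13:30, 14:00-16:00.
Grace free: 10:00-12:00, 13:00-15:00, 15:30-17:00.
Zane free: 12:00-14:30, 15:00-16:00.
Hiro free: 11:30-13:00, 13:30-14:00, 15:00-16:30.
Maria free: 11:00-12:00, 12:30-14:00, 15:00-15:30, 16:00-16:30.
Ugo ∩ Chen: 14:00-15:00.
Ugo ∩ Chen ∩ Grace: 14:00-15:00.
Ugo ∩ Chen ∩ Grace ∩ Zane: 14:00-14:30.
Ugo ∩ Chen ∩ Grace ∩ Zane ∩ Hiro: ∅.
Ugo ∩ Chen ∩ Grace ∩ Zane ∩ Hiro ∩ Maria: ∅.
There is no time when everyone is free.

none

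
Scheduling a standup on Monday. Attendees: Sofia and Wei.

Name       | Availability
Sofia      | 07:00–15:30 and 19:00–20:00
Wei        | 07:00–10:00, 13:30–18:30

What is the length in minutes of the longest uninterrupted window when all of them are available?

Sofia ∩ Wei: 07:00-10:00, 13:30-15:30.
So the common availability across everyone is 07:00-10:00, 13:30-15:30.
The longest is 07:00-10:00 at 180 minutes.

180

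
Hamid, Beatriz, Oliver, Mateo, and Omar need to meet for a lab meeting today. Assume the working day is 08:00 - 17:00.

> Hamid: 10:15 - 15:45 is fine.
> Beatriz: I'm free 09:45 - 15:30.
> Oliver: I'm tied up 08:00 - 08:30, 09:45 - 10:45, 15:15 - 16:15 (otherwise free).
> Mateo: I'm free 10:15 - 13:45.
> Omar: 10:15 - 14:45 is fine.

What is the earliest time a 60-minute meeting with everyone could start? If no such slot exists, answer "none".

10:45

Hamid free: 10:15-15:45.
Beatriz free: 09:45-15:30.
Oliver free: 08:30-09:45, 10:45-15:15, 16:15-17:00 (invert busy blocks within the working day).
Mateo free: 10:15-13:45.
Omar free: 10:15-14:45.
Hamid ∩ Beatriz: 10:15-15:30.
Hamid ∩ Beatriz ∩ Oliver: 10:45-15:15.
Hamid ∩ Beatriz ∩ Oliver ∩ Mateo: 10:45-13:45.
Hamid ∩ Beatriz ∩ Oliver ∩ Mateo ∩ Omar: 10:45-13:45.
The first common window of at least 60 minutes is 10:45-13:45, so the earliest start is 10:45.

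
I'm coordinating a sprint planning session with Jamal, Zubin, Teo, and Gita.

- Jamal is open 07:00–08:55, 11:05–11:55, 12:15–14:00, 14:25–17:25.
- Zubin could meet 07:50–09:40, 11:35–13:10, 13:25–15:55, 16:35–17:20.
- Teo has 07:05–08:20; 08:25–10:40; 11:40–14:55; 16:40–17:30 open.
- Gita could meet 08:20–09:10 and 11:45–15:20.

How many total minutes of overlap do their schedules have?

160

Jamal ∩ Zubin: 07:50-08:55, 11:35-11:55, 12:15-13:10, 13:25-14:00, 14:25-15:55, 16:35-17:20.
Jamal ∩ Zubin ∩ Teo: 07:50-08:20, 08:25-08:55, 11:40-11:55, 12:15-13:10, 13:25-14:00, 14:25-14:55, 16:40-17:20.
Jamal ∩ Zubin ∩ Teo ∩ Gita: 08:25-08:55, 11:45-11:55, 12:15-13:10, 13:25-14:00, 14:25-14:55.
Those are the intersection windows.
Summing the common windows: 30 + 10 + 55 + 35 + 30 = 160 minutes.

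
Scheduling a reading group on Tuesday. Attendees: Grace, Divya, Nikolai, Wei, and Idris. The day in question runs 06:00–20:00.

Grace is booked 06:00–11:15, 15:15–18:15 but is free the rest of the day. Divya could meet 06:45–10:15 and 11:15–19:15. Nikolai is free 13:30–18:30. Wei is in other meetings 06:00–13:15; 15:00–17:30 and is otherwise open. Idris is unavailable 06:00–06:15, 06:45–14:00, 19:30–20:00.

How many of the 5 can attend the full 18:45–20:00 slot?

Grace free: 11:15-15:15, 18:15-20:00 (invert busy blocks within the working day).
Divya free: 06:45-10:15, 11:15-19:15.
Nikolai free: 13:30-18:30.
Wei free: 13:15-15:00, 17:30-20:00 (invert busy blocks within the working day).
Idris free: 06:15-06:45, 14:00-19:30 (invert busy blocks within the working day).
Grace and Wei can make the full 18:45-20:00 slot — that's 2.

2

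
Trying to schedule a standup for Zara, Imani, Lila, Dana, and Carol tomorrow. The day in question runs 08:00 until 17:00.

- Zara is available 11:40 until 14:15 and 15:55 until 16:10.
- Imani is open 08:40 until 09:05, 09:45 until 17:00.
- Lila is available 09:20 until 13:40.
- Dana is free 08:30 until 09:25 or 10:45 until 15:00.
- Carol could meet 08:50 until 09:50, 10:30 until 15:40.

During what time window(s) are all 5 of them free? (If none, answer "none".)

Zara ∩ Imani: 11:40-14:15, 15:55-16:10.
Zara ∩ Imani ∩ Lila: 11:40-13:40.
Zara ∩ Imani ∩ Lila ∩ Dana: 11:40-13:40.
Zara ∩ Imani ∩ Lila ∩ Dana ∩ Carol: 11:40-13:40.

11:40-13:40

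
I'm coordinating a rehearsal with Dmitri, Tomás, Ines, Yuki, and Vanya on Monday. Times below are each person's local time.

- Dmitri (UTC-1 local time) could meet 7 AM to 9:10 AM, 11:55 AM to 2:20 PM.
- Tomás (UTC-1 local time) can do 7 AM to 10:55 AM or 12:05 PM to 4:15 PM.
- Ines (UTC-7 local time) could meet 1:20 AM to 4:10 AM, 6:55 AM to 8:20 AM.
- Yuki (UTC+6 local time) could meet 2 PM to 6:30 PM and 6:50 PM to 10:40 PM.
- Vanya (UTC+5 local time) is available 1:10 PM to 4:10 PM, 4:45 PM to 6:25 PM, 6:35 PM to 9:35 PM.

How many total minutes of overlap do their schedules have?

195

Dmitri in UTC: 08:00-10:10, 12:55-15:20 (add 1h to convert from UTC-1).
Tomás in UTC: 08:00-11:55, 13:05-17:15 (add 1h to convert from UTC-1).
Ines in UTC: 08:20-11:10, 13:55-15:20 (add 7h to convert from UTC-7).
Yuki in UTC: 08:00-12:30, 12:50-16:40 (subtract 6h to convert from UTC+6).
Vanya in UTC: 08:10-11:10, 11:45-13:25, 13:35-16:35 (subtract 5h to convert from UTC+5).
Dmitri ∩ Tomás: 08:00-10:10, 13:05-15:20.
Dmitri ∩ Tomás ∩ Ines: 08:20-10:10, 13:55-15:20.
Dmitri ∩ Tomás ∩ Ines ∩ Yuki: 08:20-10:10, 13:55-15:20.
Dmitri ∩ Tomás ∩ Ines ∩ Yuki ∩ Vanya: 08:20-10:10, 13:55-15:20.
Summing the common windows: 110 + 85 = 195 minutes.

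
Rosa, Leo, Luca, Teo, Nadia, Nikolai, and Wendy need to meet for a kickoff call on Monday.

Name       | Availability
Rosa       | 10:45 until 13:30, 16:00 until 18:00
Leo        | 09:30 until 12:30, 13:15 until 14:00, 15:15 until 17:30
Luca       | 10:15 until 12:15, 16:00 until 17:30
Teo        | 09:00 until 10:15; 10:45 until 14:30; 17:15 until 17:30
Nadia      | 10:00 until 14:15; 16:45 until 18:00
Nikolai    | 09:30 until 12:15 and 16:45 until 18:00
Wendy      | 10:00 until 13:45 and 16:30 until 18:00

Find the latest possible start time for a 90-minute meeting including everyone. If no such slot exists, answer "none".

10:45

Rosa ∩ Leo: 10:45-12:30, 13:15-13:30, 16:00-17:30.
Rosa ∩ Leo ∩ Luca: 10:45-12:15, 16:00-17:30.
Rosa ∩ Leo ∩ Luca ∩ Teo: 10:45-12:15, 17:15-17:30.
Rosa ∩ Leo ∩ Luca ∩ Teo ∩ Nadia: 10:45-12:15, 17:15-17:30.
Rosa ∩ Leo ∩ Luca ∩ Teo ∩ Nadia ∩ Nikolai: 10:45-12:15, 17:15-17:30.
Rosa ∩ Leo ∩ Luca ∩ Teo ∩ Nadia ∩ Nikolai ∩ Wendy: 10:45-12:15, 17:15-17:30.
The last common window of at least 90 minutes is 10:45-12:15; a 90-minute meeting can start as late as 10:45 and still end by 12:15.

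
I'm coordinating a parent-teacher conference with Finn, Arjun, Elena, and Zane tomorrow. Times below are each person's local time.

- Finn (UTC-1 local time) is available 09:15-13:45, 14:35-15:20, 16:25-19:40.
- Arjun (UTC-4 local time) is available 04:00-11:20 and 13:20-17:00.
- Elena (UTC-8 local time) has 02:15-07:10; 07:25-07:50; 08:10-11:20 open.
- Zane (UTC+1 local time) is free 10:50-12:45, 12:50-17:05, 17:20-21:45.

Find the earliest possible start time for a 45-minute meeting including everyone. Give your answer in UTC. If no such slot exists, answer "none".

10:15

Finn in UTC: 10:15-14:45, 15:35-16:20, 17:25-20:40 (add 1h to convert from UTC-1).
Arjun in UTC: 08:00-15:20, 17:20-21:00 (add 4h to convert from UTC-4).
Elena in UTC: 10:15-15:10, 15:25-15:50, 16:10-19:20 (add 8h to convert from UTC-8).
Zane in UTC: 09:50-11:45, 11:50-16:05, 16:20-20:45 (subtract 1h to convert from UTC+1).
Finn ∩ Arjun: 10:15-14:45, 17:25-20:40.
Finn ∩ Arjun ∩ Elena: 10:15-14:45, 17:25-19:20.
Finn ∩ Arjun ∩ Elena ∩ Zane: 10:15-11:45, 11:50-14:45, 17:25-19:20.
So the common availability across everyone is 10:15-11:45, 11:50-14:45, 17:25-19:20.
The first common window of at least 45 minutes is 10:15-11:45, so the earliest start is 10:15.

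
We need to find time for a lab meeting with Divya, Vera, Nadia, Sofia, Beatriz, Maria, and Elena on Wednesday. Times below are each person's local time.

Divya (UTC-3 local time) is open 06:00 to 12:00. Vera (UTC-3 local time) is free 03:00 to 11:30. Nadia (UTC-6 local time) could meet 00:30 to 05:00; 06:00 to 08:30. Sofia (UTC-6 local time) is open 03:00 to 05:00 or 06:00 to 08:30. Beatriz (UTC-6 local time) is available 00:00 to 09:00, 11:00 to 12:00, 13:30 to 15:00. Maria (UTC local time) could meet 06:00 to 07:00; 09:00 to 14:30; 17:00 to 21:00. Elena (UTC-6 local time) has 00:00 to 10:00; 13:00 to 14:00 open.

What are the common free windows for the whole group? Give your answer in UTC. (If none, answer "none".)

Divya in UTC: 09:00-15:00 (add 3h to convert from UTC-3).
Vera in UTC: 06:00-14:30 (add 3h to convert from UTC-3).
Nadia in UTC: 06:30-11:00, 12:00-14:30 (add 6h to convert from UTC-6).
Sofia in UTC: 09:00-11:00, 12:00-14:30 (add 6h to convert from UTC-6).
Beatriz in UTC: 06:00-15:00, 17:00-18:00, 19:30-21:00 (add 6h to convert from UTC-6).
Maria in UTC: 06:00-07:00, 09:00-14:30, 17:00-21:00.
Elena in UTC: 06:00-16:00, 19:00-20:00 (add 6h to convert from UTC-6).
Divya ∩ Vera: 09:00-14:30.
Divya ∩ Vera ∩ Nadia: 09:00-11:00, 12:00-14:30.
Divya ∩ Vera ∩ Nadia ∩ Sofia: 09:00-11:00, 12:00-14:30.
Divya ∩ Vera ∩ Nadia ∩ Sofia ∩ Beatriz: 09:00-11:00, 12:00-14:30.
Divya ∩ Vera ∩ Nadia ∩ Sofia ∩ Beatriz ∩ Maria: 09:00-11:00, 12:00-14:30.
Divya ∩ Vera ∩ Nadia ∩ Sofia ∩ Beatriz ∩ Maria ∩ Elena: 09:00-11:00, 12:00-14:30.

09:00-11:00, 12:00-14:30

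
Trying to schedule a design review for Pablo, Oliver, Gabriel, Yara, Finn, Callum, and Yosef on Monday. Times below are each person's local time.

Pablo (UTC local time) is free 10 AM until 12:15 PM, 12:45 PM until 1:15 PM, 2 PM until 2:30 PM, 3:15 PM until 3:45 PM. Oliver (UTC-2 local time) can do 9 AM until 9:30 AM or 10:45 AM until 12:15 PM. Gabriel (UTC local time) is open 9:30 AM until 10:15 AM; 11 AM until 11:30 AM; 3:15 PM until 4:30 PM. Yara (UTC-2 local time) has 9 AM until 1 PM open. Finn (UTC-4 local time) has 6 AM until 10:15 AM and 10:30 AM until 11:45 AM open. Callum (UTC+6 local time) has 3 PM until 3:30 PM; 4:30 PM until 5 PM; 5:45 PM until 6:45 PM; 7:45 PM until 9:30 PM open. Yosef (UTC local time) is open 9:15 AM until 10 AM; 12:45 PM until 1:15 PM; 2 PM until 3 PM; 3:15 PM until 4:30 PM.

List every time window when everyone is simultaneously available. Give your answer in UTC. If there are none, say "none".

Pablo in UTC: 10:00-12:15, 12:45-13:15, 14:00-14:30, 15:15-15:45.
Oliver in UTC: 11:00-11:30, 12:45-14:15 (add 2h to convert from UTC-2).
Gabriel in UTC: 09:30-10:15, 11:00-11:30, 15:15-16:30.
Yara in UTC: 11:00-15:00 (add 2h to convert from UTC-2).
Finn in UTC: 10:00-14:15, 14:30-15:45 (add 4h to convert from UTC-4).
Callum in UTC: 09:00-09:30, 10:30-11:00, 11:45-12:45, 13:45-15:30 (subtract 6h to convert from UTC+6).
Yosef in UTC: 09:15-10:00, 12:45-13:15, 14:00-15:00, 15:15-16:30.
Pablo ∩ Oliver: 11:00-11:30, 12:45-13:15, 14:00-14:15.
Pablo ∩ Oliver ∩ Gabriel: 11:00-11:30.
Pablo ∩ Oliver ∩ Gabriel ∩ Yara: 11:00-11:30.
Pablo ∩ Oliver ∩ Gabriel ∩ Yara ∩ Finn: 11:00-11:30.
Pablo ∩ Oliver ∩ Gabriel ∩ Yara ∩ Finn ∩ Callum: ∅.
Pablo ∩ Oliver ∩ Gabriel ∩ Yara ∩ Finn ∩ Callum ∩ Yosef: ∅.
There is no time when everyone is free.

none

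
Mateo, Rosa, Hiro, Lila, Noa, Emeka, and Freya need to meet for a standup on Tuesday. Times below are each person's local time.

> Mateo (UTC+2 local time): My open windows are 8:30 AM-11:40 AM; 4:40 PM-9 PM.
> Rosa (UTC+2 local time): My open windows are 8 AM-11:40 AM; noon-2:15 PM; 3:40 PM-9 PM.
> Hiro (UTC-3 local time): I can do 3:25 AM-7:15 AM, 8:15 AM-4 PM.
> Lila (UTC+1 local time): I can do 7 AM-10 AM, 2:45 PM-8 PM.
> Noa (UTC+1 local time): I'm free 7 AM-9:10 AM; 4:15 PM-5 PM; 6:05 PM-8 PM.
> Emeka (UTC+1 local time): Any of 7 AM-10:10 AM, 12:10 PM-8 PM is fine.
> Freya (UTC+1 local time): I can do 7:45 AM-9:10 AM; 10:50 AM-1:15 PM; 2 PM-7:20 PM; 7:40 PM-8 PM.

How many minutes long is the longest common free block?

Mateo in UTC: 06:30-09:40, 14:40-19:00 (subtract 2h to convert from UTC+2).
Rosa in UTC: 06:00-09:40, 10:00-12:15, 13:40-19:00 (subtract 2h to convert from UTC+2).
Hiro in UTC: 06:25-10:15, 11:15-19:00 (add 3h to convert from UTC-3).
Lila in UTC: 06:00-09:00, 13:45-19:00 (subtract 1h to convert from UTC+1).
Noa in UTC: 06:00-08:10, 15:15-16:00, 17:05-19:00 (subtract 1h to convert from UTC+1).
Emeka in UTC: 06:00-09:10, 11:10-19:00 (subtract 1h to convert from UTC+1).
Freya in UTC: 06:45-08:10, 09:50-12:15, 13:00-18:20, 18:40-19:00 (subtract 1h to convert from UTC+1).
Mateo ∩ Rosa: 06:30-09:40, 14:40-19:00.
Mateo ∩ Rosa ∩ Hiro: 06:30-09:40, 14:40-19:00.
Mateo ∩ Rosa ∩ Hiro ∩ Lila: 06:30-09:00, 14:40-19:00.
Mateo ∩ Rosa ∩ Hiro ∩ Lila ∩ Noa: 06:30-08:10, 15:15-16:00, 17:05-19:00.
Mateo ∩ Rosa ∩ Hiro ∩ Lila ∩ Noa ∩ Emeka: 06:30-08:10, 15:15-16:00, 17:05-19:00.
Mateo ∩ Rosa ∩ Hiro ∩ Lila ∩ Noa ∩ Emeka ∩ Freya: 06:45-08:10, 15:15-16:00, 17:05-18:20, 18:40-19:00.
Those are the intersection windows.
The longest is 06:45-08:10 at 85 minutes.

85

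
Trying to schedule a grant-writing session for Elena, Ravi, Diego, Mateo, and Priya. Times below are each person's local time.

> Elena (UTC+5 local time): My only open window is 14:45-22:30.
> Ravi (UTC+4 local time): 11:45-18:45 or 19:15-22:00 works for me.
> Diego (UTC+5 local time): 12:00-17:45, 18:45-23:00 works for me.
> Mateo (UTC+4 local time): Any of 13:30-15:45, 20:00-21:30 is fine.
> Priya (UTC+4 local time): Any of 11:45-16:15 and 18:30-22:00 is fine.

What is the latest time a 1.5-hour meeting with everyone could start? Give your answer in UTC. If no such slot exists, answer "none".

Elena in UTC: 09:45-17:30 (subtract 5h to convert from UTC+5).
Ravi in UTC: 07:45-14:45, 15:15-18:00 (subtract 4h to convert from UTC+4).
Diego in UTC: 07:00-12:45, 13:45-18:00 (subtract 5h to convert from UTC+5).
Mateo in UTC: 09:30-11:45, 16:00-17:30 (subtract 4h to convert from UTC+4).
Priya in UTC: 07:45-12:15, 14:30-18:00 (subtract 4h to convert from UTC+4).
Elena ∩ Ravi: 09:45-14:45, 15:15-17:30.
Elena ∩ Ravi ∩ Diego: 09:45-12:45, 13:45-14:45, 15:15-17:30.
Elena ∩ Ravi ∩ Diego ∩ Mateo: 09:45-11:45, 16:00-17:30.
Elena ∩ Ravi ∩ Diego ∩ Mateo ∩ Priya: 09:45-11:45, 16:00-17:30.
The last common window of at least 90 minutes is 16:00-17:30; a 90-minute meeting can start as late as 16:00 and still end by 17:30.

16:00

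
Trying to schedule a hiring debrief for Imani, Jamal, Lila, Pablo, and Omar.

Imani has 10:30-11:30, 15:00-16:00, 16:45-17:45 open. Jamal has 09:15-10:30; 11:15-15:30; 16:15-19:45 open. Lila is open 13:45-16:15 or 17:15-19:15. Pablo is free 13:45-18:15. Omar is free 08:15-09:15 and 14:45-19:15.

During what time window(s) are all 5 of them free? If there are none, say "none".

Imani ∩ Jamal: 11:15-11:30, 15:00-15:30, 16:45-17:45.
Imani ∩ Jamal ∩ Lila: 15:00-15:30, 17:15-17:45.
Imani ∩ Jamal ∩ Lila ∩ Pablo: 15:00-15:30, 17:15-17:45.
Imani ∩ Jamal ∩ Lila ∩ Pablo ∩ Omar: 15:00-15:30, 17:15-17:45.

15:00-15:30, 17:15-17:45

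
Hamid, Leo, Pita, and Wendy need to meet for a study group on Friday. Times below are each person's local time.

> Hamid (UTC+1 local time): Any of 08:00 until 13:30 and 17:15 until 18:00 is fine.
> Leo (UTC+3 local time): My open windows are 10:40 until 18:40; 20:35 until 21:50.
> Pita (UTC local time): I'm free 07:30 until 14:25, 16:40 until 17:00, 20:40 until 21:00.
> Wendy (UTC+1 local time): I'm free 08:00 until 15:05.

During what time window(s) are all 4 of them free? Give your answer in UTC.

Hamid in UTC: 07:00-12:30, 16:15-17:00 (subtract 1h to convert from UTC+1).
Leo in UTC: 07:40-15:40, 17:35-18:50 (subtract 3h to convert from UTC+3).
Pita in UTC: 07:30-14:25, 16:40-17:00, 20:40-21:00.
Wendy in UTC: 07:00-14:05 (subtract 1h to convert from UTC+1).
Hamid ∩ Leo: 07:40-12:30.
Hamid ∩ Leo ∩ Pita: 07:40-12:30.
Hamid ∩ Leo ∩ Pita ∩ Wendy: 07:40-12:30.

07:40-12:30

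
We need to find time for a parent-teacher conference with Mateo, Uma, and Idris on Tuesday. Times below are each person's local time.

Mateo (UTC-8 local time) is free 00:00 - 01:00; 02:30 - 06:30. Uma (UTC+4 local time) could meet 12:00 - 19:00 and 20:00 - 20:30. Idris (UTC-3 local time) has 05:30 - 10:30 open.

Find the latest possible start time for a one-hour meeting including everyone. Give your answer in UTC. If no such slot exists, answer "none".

12:30

Mateo in UTC: 08:00-09:00, 10:30-14:30 (add 8h to convert from UTC-8).
Uma in UTC: 08:00-15:00, 16:00-16:30 (subtract 4h to convert from UTC+4).
Idris in UTC: 08:30-13:30 (add 3h to convert from UTC-3).
Mateo ∩ Uma: 08:00-09:00, 10:30-14:30.
Mateo ∩ Uma ∩ Idris: 08:30-09:00, 10:30-13:30.
The last common window of at least 60 minutes is 10:30-13:30; a 60-minute meeting can start as late as 12:30 and still end by 13:30.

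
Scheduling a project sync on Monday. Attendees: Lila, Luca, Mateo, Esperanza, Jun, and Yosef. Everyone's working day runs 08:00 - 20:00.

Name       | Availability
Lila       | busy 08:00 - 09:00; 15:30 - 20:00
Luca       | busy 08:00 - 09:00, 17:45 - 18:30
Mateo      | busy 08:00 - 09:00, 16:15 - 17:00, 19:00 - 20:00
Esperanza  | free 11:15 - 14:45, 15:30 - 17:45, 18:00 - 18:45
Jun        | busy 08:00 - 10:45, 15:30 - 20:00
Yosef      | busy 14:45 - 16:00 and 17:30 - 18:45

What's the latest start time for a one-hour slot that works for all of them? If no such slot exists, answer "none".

13:45

Lila free: 09:00-15:30 (invert busy blocks within the working day).
Luca free: 09:00-17:45, 18:30-20:00 (invert busy blocks within the working day).
Mateo free: 09:00-16:15, 17:00-19:00 (invert busy blocks within the working day).
Esperanza free: 11:15-14:45, 15:30-17:45, 18:00-18:45.
Jun free: 10:45-15:30 (invert busy blocks within the working day).
Yosef free: 08:00-14:45, 16:00-17:30, 18:45-20:00 (invert busy blocks within the working day).
Lila ∩ Luca: 09:00-15:30.
Lila ∩ Luca ∩ Mateo: 09:00-15:30.
Lila ∩ Luca ∩ Mateo ∩ Esperanza: 11:15-14:45.
Lila ∩ Luca ∩ Mateo ∩ Esperanza ∩ Jun: 11:15-14:45.
Lila ∩ Luca ∩ Mateo ∩ Esperanza ∩ Jun ∩ Yosef: 11:15-14:45.
So the common availability across everyone is 11:15-14:45.
The last common window of at least 60 minutes is 11:15-14:45; a 60-minute meeting can start as late as 13:45 and still end by 14:45.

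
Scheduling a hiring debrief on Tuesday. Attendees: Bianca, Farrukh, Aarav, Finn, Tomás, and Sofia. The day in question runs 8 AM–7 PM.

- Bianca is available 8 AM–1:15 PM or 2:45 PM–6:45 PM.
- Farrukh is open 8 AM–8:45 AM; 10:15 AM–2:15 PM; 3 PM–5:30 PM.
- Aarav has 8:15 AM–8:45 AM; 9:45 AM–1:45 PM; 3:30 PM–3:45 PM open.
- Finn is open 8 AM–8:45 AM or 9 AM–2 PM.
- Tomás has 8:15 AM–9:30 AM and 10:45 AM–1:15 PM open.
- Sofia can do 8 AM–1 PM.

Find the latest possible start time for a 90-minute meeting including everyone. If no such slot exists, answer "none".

11:30

Bianca ∩ Farrukh: 08:00-08:45, 10:15-13:15, 15:00-17:30.
Bianca ∩ Farrukh ∩ Aarav: 08:15-08:45, 10:15-13:15, 15:30-15:45.
Bianca ∩ Farrukh ∩ Aarav ∩ Finn: 08:15-08:45, 10:15-13:15.
Bianca ∩ Farrukh ∩ Aarav ∩ Finn ∩ Tomás: 08:15-08:45, 10:45-13:15.
Bianca ∩ Farrukh ∩ Aarav ∩ Finn ∩ Tomás ∩ Sofia: 08:15-08:45, 10:45-13:00.
The last common window of at least 90 minutes is 10:45-13:00; a 90-minute meeting can start as late as 11:30 and still end by 13:00.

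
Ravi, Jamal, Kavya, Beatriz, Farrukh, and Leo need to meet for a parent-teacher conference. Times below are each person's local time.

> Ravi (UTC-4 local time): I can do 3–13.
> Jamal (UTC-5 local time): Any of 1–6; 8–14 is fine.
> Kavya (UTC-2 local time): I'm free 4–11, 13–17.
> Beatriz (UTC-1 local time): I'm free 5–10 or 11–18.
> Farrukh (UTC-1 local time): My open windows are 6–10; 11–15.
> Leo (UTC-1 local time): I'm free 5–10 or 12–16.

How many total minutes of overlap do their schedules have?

300

Ravi in UTC: 07:00-17:00 (add 4h to convert from UTC-4).
Jamal in UTC: 06:00-11:00, 13:00-19:00 (add 5h to convert from UTC-5).
Kavya in UTC: 06:00-13:00, 15:00-19:00 (add 2h to convert from UTC-2).
Beatriz in UTC: 06:00-11:00, 12:00-19:00 (add 1h to convert from UTC-1).
Farrukh in UTC: 07:00-11:00, 12:00-16:00 (add 1h to convert from UTC-1).
Leo in UTC: 06:00-11:00, 13:00-17:00 (add 1h to convert from UTC-1).
Ravi ∩ Jamal: 07:00-11:00, 13:00-17:00.
Ravi ∩ Jamal ∩ Kavya: 07:00-11:00, 15:00-17:00.
Ravi ∩ Jamal ∩ Kavya ∩ Beatriz: 07:00-11:00, 15:00-17:00.
Ravi ∩ Jamal ∩ Kavya ∩ Beatriz ∩ Farrukh: 07:00-11:00, 15:00-16:00.
Ravi ∩ Jamal ∩ Kavya ∩ Beatriz ∩ Farrukh ∩ Leo: 07:00-11:00, 15:00-16:00.
So the common availability across everyone is 07:00-11:00, 15:00-16:00.
Summing the common windows: 240 + 60 = 300 minutes.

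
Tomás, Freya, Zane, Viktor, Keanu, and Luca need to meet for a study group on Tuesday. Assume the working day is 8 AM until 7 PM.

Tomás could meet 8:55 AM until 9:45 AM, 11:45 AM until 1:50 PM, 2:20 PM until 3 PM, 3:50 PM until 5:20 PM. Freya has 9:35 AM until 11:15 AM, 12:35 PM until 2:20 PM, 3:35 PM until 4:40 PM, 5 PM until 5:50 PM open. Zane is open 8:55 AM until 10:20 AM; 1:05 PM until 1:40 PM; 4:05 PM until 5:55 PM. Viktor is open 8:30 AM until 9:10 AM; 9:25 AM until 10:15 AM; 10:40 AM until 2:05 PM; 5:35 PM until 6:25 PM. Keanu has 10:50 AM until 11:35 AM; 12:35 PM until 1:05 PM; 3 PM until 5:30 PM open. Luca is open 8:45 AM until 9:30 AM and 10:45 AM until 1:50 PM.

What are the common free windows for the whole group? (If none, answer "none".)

Tomás ∩ Freya: 09:35-09:45, 12:35-13:50, 15:50-16:40, 17:00-17:20.
Tomás ∩ Freya ∩ Zane: 09:35-09:45, 13:05-13:40, 16:05-16:40, 17:00-17:20.
Tomás ∩ Freya ∩ Zane ∩ Viktor: 09:35-09:45, 13:05-13:40.
Tomás ∩ Freya ∩ Zane ∩ Viktor ∩ Keanu: ∅.
Tomás ∩ Freya ∩ Zane ∩ Viktor ∩ Keanu ∩ Luca: ∅.
There is no time when everyone is free.

none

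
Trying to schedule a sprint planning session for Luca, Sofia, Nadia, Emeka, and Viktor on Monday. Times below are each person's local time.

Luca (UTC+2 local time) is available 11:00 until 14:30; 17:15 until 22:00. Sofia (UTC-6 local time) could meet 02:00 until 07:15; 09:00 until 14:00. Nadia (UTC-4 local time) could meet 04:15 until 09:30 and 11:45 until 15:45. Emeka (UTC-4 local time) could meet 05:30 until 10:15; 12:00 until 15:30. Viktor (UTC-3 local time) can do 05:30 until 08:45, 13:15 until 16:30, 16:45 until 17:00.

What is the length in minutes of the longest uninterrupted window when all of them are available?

Luca in UTC: 09:00-12:30, 15:15-20:00 (subtract 2h to convert from UTC+2).
Sofia in UTC: 08:00-13:15, 15:00-20:00 (add 6h to convert from UTC-6).
Nadia in UTC: 08:15-13:30, 15:45-19:45 (add 4h to convert from UTC-4).
Emeka in UTC: 09:30-14:15, 16:00-19:30 (add 4h to convert from UTC-4).
Viktor in UTC: 08:30-11:45, 16:15-19:30, 19:45-20:00 (add 3h to convert from UTC-3).
Luca ∩ Sofia: 09:00-12:30, 15:15-20:00.
Luca ∩ Sofia ∩ Nadia: 09:00-12:30, 15:45-19:45.
Luca ∩ Sofia ∩ Nadia ∩ Emeka: 09:30-12:30, 16:00-19:30.
Luca ∩ Sofia ∩ Nadia ∩ Emeka ∩ Viktor: 09:30-11:45, 16:15-19:30.
The longest is 16:15-19:30 at 195 minutes.

195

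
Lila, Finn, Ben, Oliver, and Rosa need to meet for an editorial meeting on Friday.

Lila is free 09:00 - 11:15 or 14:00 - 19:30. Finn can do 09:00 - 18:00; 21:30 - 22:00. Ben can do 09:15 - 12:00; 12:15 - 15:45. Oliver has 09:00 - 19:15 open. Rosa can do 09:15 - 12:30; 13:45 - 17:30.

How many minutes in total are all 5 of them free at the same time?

Lila ∩ Finn: 09:00-11:15, 14:00-18:00.
Lila ∩ Finn ∩ Ben: 09:15-11:15, 14:00-15:45.
Lila ∩ Finn ∩ Ben ∩ Oliver: 09:15-11:15, 14:00-15:45.
Lila ∩ Finn ∩ Ben ∩ Oliver ∩ Rosa: 09:15-11:15, 14:00-15:45.
Summing the common windows: 120 + 105 = 225 minutes.

225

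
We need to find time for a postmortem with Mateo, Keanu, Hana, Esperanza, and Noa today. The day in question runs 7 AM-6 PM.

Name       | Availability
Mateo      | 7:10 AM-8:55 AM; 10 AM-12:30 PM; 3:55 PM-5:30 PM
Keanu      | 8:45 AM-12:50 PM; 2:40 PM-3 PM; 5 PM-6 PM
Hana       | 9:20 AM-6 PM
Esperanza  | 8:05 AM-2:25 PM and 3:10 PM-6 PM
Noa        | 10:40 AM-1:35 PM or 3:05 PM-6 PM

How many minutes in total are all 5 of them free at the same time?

Mateo ∩ Keanu: 08:45-08:55, 10:00-12:30, 17:00-17:30.
Mateo ∩ Keanu ∩ Hana: 10:00-12:30, 17:00-17:30.
Mateo ∩ Keanu ∩ Hana ∩ Esperanza: 10:00-12:30, 17:00-17:30.
Mateo ∩ Keanu ∩ Hana ∩ Esperanza ∩ Noa: 10:40-12:30, 17:00-17:30.
Summing the common windows: 110 + 30 = 140 minutes.

140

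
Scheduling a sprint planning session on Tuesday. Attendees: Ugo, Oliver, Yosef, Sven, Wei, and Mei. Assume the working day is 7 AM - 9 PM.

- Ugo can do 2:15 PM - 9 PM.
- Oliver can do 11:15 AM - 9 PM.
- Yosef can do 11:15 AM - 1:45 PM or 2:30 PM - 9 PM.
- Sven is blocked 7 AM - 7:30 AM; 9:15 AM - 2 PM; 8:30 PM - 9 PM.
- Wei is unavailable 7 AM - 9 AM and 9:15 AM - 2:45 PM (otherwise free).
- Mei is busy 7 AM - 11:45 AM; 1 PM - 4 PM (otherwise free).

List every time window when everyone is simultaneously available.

Ugo free: 14:15-21:00.
Oliver free: 11:15-21:00.
Yosef free: 11:15-13:45, 14:30-21:00.
Sven free: 07:30-09:15, 14:00-20:30 (invert busy blocks within the working day).
Wei free: 09:00-09:15, 14:45-21:00 (invert busy blocks within the working day).
Mei free: 11:45-13:00, 16:00-21:00 (invert busy blocks within the working day).
Ugo ∩ Oliver: 14:15-21:00.
Ugo ∩ Oliver ∩ Yosef: 14:30-21:00.
Ugo ∩ Oliver ∩ Yosef ∩ Sven: 14:30-20:30.
Ugo ∩ Oliver ∩ Yosef ∩ Sven ∩ Wei: 14:45-20:30.
Ugo ∩ Oliver ∩ Yosef ∩ Sven ∩ Wei ∩ Mei: 16:00-20:30.

16:00-20:30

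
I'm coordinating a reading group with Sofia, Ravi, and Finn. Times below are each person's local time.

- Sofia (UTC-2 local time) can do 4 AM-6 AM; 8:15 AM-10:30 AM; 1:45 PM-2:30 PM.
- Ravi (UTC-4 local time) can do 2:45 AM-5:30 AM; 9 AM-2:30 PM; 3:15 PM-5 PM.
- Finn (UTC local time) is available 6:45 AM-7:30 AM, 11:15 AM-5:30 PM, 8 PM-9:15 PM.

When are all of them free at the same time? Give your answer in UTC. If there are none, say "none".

06:45-07:30, 15:45-16:30

Sofia in UTC: 06:00-08:00, 10:15-12:30, 15:45-16:30 (add 2h to convert from UTC-2).
Ravi in UTC: 06:45-09:30, 13:00-18:30, 19:15-21:00 (add 4h to convert from UTC-4).
Finn in UTC: 06:45-07:30, 11:15-17:30, 20:00-21:15.
Sofia ∩ Ravi: 06:45-08:00, 15:45-16:30.
Sofia ∩ Ravi ∩ Finn: 06:45-07:30, 15:45-16:30.
So the common availability across everyone is 06:45-07:30, 15:45-16:30.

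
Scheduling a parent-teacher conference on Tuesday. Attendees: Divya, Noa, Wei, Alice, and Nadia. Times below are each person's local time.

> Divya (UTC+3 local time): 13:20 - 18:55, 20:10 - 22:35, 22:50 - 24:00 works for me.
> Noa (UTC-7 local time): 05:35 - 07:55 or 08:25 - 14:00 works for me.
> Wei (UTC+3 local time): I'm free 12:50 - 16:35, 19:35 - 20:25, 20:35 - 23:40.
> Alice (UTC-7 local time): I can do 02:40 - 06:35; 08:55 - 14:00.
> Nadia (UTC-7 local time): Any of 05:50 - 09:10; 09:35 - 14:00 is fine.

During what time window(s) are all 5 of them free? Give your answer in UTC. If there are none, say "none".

Divya in UTC: 10:20-15:55, 17:10-19:35, 19:50-21:00 (subtract 3h to convert from UTC+3).
Noa in UTC: 12:35-14:55, 15:25-21:00 (add 7h to convert from UTC-7).
Wei in UTC: 09:50-13:35, 16:35-17:25, 17:35-20:40 (subtract 3h to convert from UTC+3).
Alice in UTC: 09:40-13:35, 15:55-21:00 (add 7h to convert from UTC-7).
Nadia in UTC: 12:50-16:10, 16:35-21:00 (add 7h to convert from UTC-7).
Divya ∩ Noa: 12:35-14:55, 15:25-15:55, 17:10-19:35, 19:50-21:00.
Divya ∩ Noa ∩ Wei: 12:35-13:35, 17:10-17:25, 17:35-19:35, 19:50-20:40.
Divya ∩ Noa ∩ Wei ∩ Alice: 12:35-13:35, 17:10-17:25, 17:35-19:35, 19:50-20:40.
Divya ∩ Noa ∩ Wei ∩ Alice ∩ Nadia: 12:50-13:35, 17:10-17:25, 17:35-19:35, 19:50-20:40.

12:50-13:35, 17:10-17:25, 17:35-19:35, 19:50-20:40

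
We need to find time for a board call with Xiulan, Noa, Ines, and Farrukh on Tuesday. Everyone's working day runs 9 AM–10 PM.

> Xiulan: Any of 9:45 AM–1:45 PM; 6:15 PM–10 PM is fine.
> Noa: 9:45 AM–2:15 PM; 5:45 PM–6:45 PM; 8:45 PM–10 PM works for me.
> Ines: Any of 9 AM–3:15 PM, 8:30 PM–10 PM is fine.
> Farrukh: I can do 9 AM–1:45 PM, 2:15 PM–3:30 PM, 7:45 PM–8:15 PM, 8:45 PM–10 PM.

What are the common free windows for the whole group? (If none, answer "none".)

09:45-13:45, 20:45-22:00

Xiulan ∩ Noa: 09:45-13:45, 18:15-18:45, 20:45-22:00.
Xiulan ∩ Noa ∩ Ines: 09:45-13:45, 20:45-22:00.
Xiulan ∩ Noa ∩ Ines ∩ Farrukh: 09:45-13:45, 20:45-22:00.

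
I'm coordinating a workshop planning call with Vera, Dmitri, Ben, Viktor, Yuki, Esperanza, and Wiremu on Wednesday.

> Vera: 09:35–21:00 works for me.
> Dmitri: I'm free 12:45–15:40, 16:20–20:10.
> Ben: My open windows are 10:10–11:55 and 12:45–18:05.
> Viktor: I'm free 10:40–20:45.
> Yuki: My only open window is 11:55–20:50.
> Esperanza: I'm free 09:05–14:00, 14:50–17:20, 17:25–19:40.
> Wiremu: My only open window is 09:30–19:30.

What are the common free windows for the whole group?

Vera ∩ Dmitri: 12:45-15:40, 16:20-20:10.
Vera ∩ Dmitri ∩ Ben: 12:45-15:40, 16:20-18:05.
Vera ∩ Dmitri ∩ Ben ∩ Viktor: 12:45-15:40, 16:20-18:05.
Vera ∩ Dmitri ∩ Ben ∩ Viktor ∩ Yuki: 12:45-15:40, 16:20-18:05.
Vera ∩ Dmitri ∩ Ben ∩ Viktor ∩ Yuki ∩ Esperanza: 12:45-14:00, 14:50-15:40, 16:20-17:20, 17:25-18:05.
Vera ∩ Dmitri ∩ Ben ∩ Viktor ∩ Yuki ∩ Esperanza ∩ Wiremu: 12:45-14:00, 14:50-15:40, 16:20-17:20, 17:25-18:05.
So the common availability across everyone is 12:45-14:00, 14:50-15:40, 16:20-17:20, 17:25-18:05.

12:45-14:00, 14:50-15:40, 16:20-17:20, 17:25-18:05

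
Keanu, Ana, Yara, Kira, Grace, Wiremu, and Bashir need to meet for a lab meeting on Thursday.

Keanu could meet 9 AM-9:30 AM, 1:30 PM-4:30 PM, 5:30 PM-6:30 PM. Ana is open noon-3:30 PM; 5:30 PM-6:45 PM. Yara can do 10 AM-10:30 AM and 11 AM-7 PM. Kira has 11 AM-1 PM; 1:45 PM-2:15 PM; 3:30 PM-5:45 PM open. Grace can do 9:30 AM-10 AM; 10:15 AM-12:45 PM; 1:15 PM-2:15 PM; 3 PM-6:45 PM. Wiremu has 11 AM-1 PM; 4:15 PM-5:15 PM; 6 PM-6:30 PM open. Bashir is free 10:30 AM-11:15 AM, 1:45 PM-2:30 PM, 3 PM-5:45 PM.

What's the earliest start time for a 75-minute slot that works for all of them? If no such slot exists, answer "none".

Keanu ∩ Ana: 13:30-15:30, 17:30-18:30.
Keanu ∩ Ana ∩ Yara: 13:30-15:30, 17:30-18:30.
Keanu ∩ Ana ∩ Yara ∩ Kira: 13:45-14:15, 17:30-17:45.
Keanu ∩ Ana ∩ Yara ∩ Kira ∩ Grace: 13:45-14:15, 17:30-17:45.
Keanu ∩ Ana ∩ Yara ∩ Kira ∩ Grace ∩ Wiremu: ∅.
Keanu ∩ Ana ∩ Yara ∩ Kira ∩ Grace ∩ Wiremu ∩ Bashir: ∅.
There is no time when everyone is free.
No common window is at least 75 minutes long.

none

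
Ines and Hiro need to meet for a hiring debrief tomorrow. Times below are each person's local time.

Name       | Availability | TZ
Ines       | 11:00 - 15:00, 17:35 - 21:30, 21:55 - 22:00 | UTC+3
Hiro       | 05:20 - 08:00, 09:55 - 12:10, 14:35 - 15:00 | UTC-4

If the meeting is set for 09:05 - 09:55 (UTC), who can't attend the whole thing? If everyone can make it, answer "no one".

Ines in UTC: 08:00-12:00, 14:35-18:30, 18:55-19:00 (subtract 3h to convert from UTC+3).
Hiro in UTC: 09:20-12:00, 13:55-16:10, 18:35-19:00 (add 4h to convert from UTC-4).
Ines: free for 09:05-09:55. Hiro: not fully free for 09:05-09:55.

Hiro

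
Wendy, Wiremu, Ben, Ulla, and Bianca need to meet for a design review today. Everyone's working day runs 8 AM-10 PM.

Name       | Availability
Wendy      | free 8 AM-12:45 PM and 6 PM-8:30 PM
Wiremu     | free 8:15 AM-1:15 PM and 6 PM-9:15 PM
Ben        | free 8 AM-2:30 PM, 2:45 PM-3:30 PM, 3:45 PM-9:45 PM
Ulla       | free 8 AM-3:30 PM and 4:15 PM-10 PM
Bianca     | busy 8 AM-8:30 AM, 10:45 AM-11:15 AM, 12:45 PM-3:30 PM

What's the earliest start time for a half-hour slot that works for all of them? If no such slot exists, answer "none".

Wendy free: 08:00-12:45, 18:00-20:30.
Wiremu free: 08:15-13:15, 18:00-21:15.
Ben free: 08:00-14:30, 14:45-15:30, 15:45-21:45.
Ulla free: 08:00-15:30, 16:15-22:00.
Bianca free: 08:30-10:45, 11:15-12:45, 15:30-22:00 (invert busy blocks within the working day).
Wendy ∩ Wiremu: 08:15-12:45, 18:00-20:30.
Wendy ∩ Wiremu ∩ Ben: 08:15-12:45, 18:00-20:30.
Wendy ∩ Wiremu ∩ Ben ∩ Ulla: 08:15-12:45, 18:00-20:30.
Wendy ∩ Wiremu ∩ Ben ∩ Ulla ∩ Bianca: 08:30-10:45, 11:15-12:45, 18:00-20:30.
Those are the intersection windows.
The first common window of at least 30 minutes is 08:30-10:45, so the earliest start is 08:30.

08:30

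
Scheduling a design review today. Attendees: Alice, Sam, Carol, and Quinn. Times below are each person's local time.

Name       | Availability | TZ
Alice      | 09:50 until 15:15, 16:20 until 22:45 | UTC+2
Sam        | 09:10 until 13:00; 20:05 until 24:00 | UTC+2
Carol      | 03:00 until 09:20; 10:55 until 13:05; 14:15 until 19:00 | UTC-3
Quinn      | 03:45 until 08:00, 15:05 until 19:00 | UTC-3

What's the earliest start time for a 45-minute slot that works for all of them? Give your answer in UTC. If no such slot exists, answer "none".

Alice in UTC: 07:50-13:15, 14:20-20:45 (subtract 2h to convert from UTC+2).
Sam in UTC: 07:10-11:00, 18:05-22:00 (subtract 2h to convert from UTC+2).
Carol in UTC: 06:00-12:20, 13:55-16:05, 17:15-22:00 (add 3h to convert from UTC-3).
Quinn in UTC: 06:45-11:00, 18:05-22:00 (add 3h to convert from UTC-3).
Alice ∩ Sam: 07:50-11:00, 18:05-20:45.
Alice ∩ Sam ∩ Carol: 07:50-11:00, 18:05-20:45.
Alice ∩ Sam ∩ Carol ∩ Quinn: 07:50-11:00, 18:05-20:45.
The first common window of at least 45 minutes is 07:50-11:00, so the earliest start is 07:50.

07:50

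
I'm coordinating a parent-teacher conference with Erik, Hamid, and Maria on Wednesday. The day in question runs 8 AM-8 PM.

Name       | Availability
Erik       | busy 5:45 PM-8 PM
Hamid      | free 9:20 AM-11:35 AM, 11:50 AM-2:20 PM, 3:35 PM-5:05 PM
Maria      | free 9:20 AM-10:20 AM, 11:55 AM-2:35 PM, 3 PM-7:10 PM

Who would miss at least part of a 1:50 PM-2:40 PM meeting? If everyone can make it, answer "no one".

Hamid, Maria

Erik free: 08:00-17:45 (invert busy blocks within the working day).
Hamid free: 09:20-11:35, 11:50-14:20, 15:35-17:05.
Maria free: 09:20-10:20, 11:55-14:35, 15:00-19:10.
Erik: free for 13:50-14:40. Hamid: not fully free for 13:50-14:40. Maria: not fully free for 13:50-14:40.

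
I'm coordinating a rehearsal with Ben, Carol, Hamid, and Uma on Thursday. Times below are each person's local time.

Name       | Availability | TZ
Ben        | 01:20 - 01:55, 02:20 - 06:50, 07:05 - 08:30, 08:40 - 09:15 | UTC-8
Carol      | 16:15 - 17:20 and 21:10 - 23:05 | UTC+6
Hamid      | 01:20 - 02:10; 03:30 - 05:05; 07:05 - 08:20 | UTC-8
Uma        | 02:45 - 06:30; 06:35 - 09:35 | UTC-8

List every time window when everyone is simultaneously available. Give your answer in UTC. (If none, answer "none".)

15:10-16:20

Ben in UTC: 09:20-09:55, 10:20-14:50, 15:05-16:30, 16:40-17:15 (add 8h to convert from UTC-8).
Carol in UTC: 10:15-11:20, 15:10-17:05 (subtract 6h to convert from UTC+6).
Hamid in UTC: 09:20-10:10, 11:30-13:05, 15:05-16:20 (add 8h to convert from UTC-8).
Uma in UTC: 10:45-14:30, 14:35-17:35 (add 8h to convert from UTC-8).
Ben ∩ Carol: 10:20-11:20, 15:10-16:30, 16:40-17:05.
Ben ∩ Carol ∩ Hamid: 15:10-16:20.
Ben ∩ Carol ∩ Hamid ∩ Uma: 15:10-16:20.
Those are the intersection windows.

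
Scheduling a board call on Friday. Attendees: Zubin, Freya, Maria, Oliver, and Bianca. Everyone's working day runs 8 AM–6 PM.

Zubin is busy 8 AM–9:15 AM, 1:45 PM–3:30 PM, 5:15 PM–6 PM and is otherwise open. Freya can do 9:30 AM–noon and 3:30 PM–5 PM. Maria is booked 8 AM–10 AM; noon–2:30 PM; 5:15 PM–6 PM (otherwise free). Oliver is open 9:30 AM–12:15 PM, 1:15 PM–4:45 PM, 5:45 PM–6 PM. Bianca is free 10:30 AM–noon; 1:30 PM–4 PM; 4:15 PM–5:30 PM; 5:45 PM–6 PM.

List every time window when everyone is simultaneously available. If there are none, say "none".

10:30-12:00, 15:30-16:00, 16:15-16:45

Zubin free: 09:15-13:45, 15:30-17:15 (invert busy blocks within the working day).
Freya free: 09:30-12:00, 15:30-17:00.
Maria free: 10:00-12:00, 14:30-17:15 (invert busy blocks within the working day).
Oliver free: 09:30-12:15, 13:15-16:45, 17:45-18:00.
Bianca free: 10:30-12:00, 13:30-16:00, 16:15-17:30, 17:45-18:00.
Zubin ∩ Freya: 09:30-12:00, 15:30-17:00.
Zubin ∩ Freya ∩ Maria: 10:00-12:00, 15:30-17:00.
Zubin ∩ Freya ∩ Maria ∩ Oliver: 10:00-12:00, 15:30-16:45.
Zubin ∩ Freya ∩ Maria ∩ Oliver ∩ Bianca: 10:30-12:00, 15:30-16:00, 16:15-16:45.
Those are the intersection windows.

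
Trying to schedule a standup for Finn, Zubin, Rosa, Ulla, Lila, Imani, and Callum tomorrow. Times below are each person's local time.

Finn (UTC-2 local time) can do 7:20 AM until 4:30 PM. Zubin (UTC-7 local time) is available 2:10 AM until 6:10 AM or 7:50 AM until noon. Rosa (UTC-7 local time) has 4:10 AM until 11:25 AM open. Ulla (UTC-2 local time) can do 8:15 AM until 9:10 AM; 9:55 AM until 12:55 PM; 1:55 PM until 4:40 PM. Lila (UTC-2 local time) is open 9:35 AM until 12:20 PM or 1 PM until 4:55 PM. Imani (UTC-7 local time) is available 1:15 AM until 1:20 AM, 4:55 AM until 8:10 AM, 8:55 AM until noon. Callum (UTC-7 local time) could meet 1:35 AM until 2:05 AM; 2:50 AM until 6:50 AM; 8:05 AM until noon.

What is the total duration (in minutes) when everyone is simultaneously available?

225

Finn in UTC: 09:20-18:30 (add 2h to convert from UTC-2).
Zubin in UTC: 09:10-13:10, 14:50-19:00 (add 7h to convert from UTC-7).
Rosa in UTC: 11:10-18:25 (add 7h to convert from UTC-7).
Ulla in UTC: 10:15-11:10, 11:55-14:55, 15:55-18:40 (add 2h to convert from UTC-2).
Lila in UTC: 11:35-14:20, 15:00-18:55 (add 2h to convert from UTC-2).
Imani in UTC: 08:15-08:20, 11:55-15:10, 15:55-19:00 (add 7h to convert from UTC-7).
Callum in UTC: 08:35-09:05, 09:50-13:50, 15:05-19:00 (add 7h to convert from UTC-7).
Finn ∩ Zubin: 09:20-13:10, 14:50-18:30.
Finn ∩ Zubin ∩ Rosa: 11:10-13:10, 14:50-18:25.
Finn ∩ Zubin ∩ Rosa ∩ Ulla: 11:55-13:10, 14:50-14:55, 15:55-18:25.
Finn ∩ Zubin ∩ Rosa ∩ Ulla ∩ Lila: 11:55-13:10, 15:55-18:25.
Finn ∩ Zubin ∩ Rosa ∩ Ulla ∩ Lila ∩ Imani: 11:55-13:10, 15:55-18:25.
Finn ∩ Zubin ∩ Rosa ∩ Ulla ∩ Lila ∩ Imani ∩ Callum: 11:55-13:10, 15:55-18:25.
Summing the common windows: 75 + 150 = 225 minutes.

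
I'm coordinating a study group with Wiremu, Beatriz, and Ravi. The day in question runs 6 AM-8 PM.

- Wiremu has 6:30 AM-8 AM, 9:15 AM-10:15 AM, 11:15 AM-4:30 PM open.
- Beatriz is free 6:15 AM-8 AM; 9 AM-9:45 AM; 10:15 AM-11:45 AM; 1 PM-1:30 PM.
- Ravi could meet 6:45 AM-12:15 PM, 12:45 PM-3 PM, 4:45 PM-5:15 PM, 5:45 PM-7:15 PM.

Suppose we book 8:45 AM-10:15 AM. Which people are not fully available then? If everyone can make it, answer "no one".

Beatriz, Wiremu

Wiremu: not fully free for 08:45-10:15. Beatriz: not fully free for 08:45-10:15. Ravi: free for 08:45-10:15.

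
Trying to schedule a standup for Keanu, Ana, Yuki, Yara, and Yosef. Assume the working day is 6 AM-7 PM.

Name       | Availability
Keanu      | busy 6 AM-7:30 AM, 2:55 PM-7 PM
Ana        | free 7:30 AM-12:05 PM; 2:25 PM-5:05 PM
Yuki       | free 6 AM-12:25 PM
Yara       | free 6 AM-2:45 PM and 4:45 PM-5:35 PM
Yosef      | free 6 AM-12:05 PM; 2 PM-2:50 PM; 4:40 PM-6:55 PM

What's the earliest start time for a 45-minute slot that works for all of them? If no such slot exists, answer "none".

Keanu free: 07:30-14:55 (invert busy blocks within the working day).
Ana free: 07:30-12:05, 14:25-17:05.
Yuki free: 06:00-12:25.
Yara free: 06:00-14:45, 16:45-17:35.
Yosef free: 06:00-12:05, 14:00-14:50, 16:40-18:55.
Keanu ∩ Ana: 07:30-12:05, 14:25-14:55.
Keanu ∩ Ana ∩ Yuki: 07:30-12:05.
Keanu ∩ Ana ∩ Yuki ∩ Yara: 07:30-12:05.
Keanu ∩ Ana ∩ Yuki ∩ Yara ∩ Yosef: 07:30-12:05.
The first common window of at least 45 minutes is 07:30-12:05, so the earliest start is 07:30.

07:30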